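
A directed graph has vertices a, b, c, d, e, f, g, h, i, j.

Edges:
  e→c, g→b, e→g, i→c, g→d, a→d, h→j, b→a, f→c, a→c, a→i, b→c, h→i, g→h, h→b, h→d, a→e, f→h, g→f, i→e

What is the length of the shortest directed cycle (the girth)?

4

For each vertex v, BFS finds the shortest path from v back to v.
The shortest such closed walk is g → b → a → e → g, length 4.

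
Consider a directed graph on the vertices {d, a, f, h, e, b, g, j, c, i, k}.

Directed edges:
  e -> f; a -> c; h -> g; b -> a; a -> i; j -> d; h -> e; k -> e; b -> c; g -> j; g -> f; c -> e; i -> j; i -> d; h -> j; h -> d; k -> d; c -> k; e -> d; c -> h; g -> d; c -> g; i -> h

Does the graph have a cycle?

No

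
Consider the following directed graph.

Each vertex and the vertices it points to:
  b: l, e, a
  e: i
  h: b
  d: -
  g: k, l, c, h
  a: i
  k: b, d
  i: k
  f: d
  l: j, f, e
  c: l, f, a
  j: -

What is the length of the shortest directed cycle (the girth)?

For each vertex v, BFS finds the shortest path from v back to v.
The shortest such closed walk is k → b → a → i → k, length 4.

4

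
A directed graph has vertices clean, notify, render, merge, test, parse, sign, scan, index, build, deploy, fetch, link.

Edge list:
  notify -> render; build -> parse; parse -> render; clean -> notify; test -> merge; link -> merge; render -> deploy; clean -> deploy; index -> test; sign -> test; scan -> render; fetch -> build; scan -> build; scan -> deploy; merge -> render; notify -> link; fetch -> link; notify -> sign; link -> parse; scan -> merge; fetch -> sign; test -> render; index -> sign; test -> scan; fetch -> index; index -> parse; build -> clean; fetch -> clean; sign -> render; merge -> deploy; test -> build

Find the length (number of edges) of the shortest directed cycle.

5

For each vertex v, BFS finds the shortest path from v back to v.
The shortest such closed walk is build → clean → notify → sign → test → build, length 5.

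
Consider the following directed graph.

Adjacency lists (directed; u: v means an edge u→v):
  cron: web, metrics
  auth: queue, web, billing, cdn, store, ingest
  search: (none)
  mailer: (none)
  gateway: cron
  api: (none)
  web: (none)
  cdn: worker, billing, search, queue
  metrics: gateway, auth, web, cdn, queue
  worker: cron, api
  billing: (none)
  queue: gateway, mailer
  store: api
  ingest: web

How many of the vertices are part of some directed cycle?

7

A vertex is on a directed cycle iff it belongs to a strongly connected component of size ≥ 2 (or has a self-loop).
The vertices on cycles are {cdn, auth, cron, queue, worker, gateway, metrics} — 7 in total.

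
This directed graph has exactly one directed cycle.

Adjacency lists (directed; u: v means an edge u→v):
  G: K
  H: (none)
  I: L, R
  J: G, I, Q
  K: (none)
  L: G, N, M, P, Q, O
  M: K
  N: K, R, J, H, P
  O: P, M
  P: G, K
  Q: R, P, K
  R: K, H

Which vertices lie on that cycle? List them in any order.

I, J, L, N

DFS with gray/black marking from L:
L gray
  G gray
    K gray
    K black
  G black
  N gray
    N→K: K black — skip
    R gray
      R→K: K black — skip
      H gray
      H black
    R black
    J gray
      J→G: G black — skip
      I gray
        I→L: L is gray → back edge
Back edge closes the cycle L → N → J → I → L; its vertices are {I, J, L, N}.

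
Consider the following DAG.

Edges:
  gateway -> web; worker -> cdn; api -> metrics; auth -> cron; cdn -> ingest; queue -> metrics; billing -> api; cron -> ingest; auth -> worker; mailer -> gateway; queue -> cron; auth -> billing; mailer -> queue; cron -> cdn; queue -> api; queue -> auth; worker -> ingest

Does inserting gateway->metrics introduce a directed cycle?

No

Adding gateway→metrics creates a cycle iff metrics can already reach gateway.
Explore from metrics: no path reaches gateway. The graph stays acyclic.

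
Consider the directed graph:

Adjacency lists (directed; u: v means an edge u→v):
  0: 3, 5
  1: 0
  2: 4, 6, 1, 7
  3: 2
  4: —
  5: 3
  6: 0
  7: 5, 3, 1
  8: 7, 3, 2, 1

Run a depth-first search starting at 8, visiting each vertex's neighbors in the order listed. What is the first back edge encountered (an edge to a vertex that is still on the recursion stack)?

0→3

DFS from 8 (visiting each vertex's neighbors in the order listed); mark gray on enter, black on exit:
8 gray
  7 gray
    5 gray
      3 gray
        2 gray
          4 gray
          4 black
          6 gray
            0 gray
              0→3: 3 is gray → back edge
First back edge: 0 → 3.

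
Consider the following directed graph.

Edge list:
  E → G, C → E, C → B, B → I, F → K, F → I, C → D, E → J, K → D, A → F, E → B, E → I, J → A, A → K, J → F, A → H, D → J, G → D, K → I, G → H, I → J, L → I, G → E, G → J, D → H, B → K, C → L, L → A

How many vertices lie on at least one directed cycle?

8

A vertex is on a directed cycle iff it belongs to a strongly connected component of size ≥ 2 (or has a self-loop).
The vertices on cycles are {A, D, E, F, G, I, J, K} — 8 in total.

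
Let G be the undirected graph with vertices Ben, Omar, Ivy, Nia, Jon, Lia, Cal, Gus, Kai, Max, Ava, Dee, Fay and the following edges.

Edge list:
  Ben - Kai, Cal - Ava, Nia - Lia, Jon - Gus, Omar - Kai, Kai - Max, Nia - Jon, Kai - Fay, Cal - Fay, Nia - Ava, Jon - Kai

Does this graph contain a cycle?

Yes

DFS, tracking each vertex's parent; an edge to a visited non-parent vertex closes a cycle.
Start from Ava:
visit Ava (parent –)
  visit Nia (parent Ava)
    visit Lia (parent Nia)
      Lia–Nia: parent, skip
    Nia–Ava: parent, skip
    visit Jon (parent Nia)
      visit Kai (parent Jon)
        visit Fay (parent Kai)
          visit Cal (parent Fay)
            Cal–Fay: parent, skip
            Cal–Ava: Ava visited and ≠ parent → cycle
Cycle: Ava – Nia – Jon – Kai – Fay – Cal – Ava.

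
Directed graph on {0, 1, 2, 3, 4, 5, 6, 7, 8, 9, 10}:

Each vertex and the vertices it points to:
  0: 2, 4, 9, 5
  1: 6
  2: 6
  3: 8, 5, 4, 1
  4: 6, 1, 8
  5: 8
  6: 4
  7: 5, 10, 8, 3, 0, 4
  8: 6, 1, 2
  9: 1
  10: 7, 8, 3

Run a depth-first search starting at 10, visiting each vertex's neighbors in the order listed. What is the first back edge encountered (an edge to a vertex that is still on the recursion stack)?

4→6

DFS from 10 (visiting each vertex's neighbors in the order listed); mark gray on enter, black on exit:
10 gray
  7 gray
    5 gray
      8 gray
        6 gray
          4 gray
            4→6: 6 is gray → back edge
First back edge: 4 → 6.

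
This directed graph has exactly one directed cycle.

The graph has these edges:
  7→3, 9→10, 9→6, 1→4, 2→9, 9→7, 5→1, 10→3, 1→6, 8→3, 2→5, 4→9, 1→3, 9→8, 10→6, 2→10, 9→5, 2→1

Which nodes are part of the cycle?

DFS with gray/black marking from 9:
9 gray
  7 gray
    3 gray
    3 black
  7 black
  5 gray
    1 gray
      1→3: 3 black — skip
      4 gray
        4→9: 9 is gray → back edge
Back edge closes the cycle 9 → 5 → 1 → 4 → 9; its vertices are {1, 4, 5, 9}.

1, 4, 5, 9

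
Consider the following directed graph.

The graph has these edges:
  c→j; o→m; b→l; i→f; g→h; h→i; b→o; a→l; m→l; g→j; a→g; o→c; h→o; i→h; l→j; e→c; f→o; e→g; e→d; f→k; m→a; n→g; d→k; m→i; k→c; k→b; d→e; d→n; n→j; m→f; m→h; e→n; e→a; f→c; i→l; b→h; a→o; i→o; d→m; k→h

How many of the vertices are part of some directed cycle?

11

A vertex is on a directed cycle iff it belongs to a strongly connected component of size ≥ 2 (or has a self-loop).
The vertices on cycles are {a, b, d, e, f, g, h, i, k, m, o} — 11 in total.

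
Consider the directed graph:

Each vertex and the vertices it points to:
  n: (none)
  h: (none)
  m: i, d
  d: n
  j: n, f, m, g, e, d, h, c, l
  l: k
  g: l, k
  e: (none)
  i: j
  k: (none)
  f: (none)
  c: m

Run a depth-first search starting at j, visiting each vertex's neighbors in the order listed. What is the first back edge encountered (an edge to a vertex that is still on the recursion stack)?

DFS from j (visiting each vertex's neighbors in the order listed); mark gray on enter, black on exit:
j gray
  n gray
  n black
  f gray
  f black
  m gray
    i gray
      i→j: j is gray → back edge
First back edge: i → j.

i->j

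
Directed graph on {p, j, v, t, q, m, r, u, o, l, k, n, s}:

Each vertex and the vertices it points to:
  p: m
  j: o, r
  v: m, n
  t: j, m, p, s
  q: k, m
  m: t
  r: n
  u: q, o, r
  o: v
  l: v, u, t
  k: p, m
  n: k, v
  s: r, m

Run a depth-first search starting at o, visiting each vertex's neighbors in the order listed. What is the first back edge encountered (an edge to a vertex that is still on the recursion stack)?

DFS from o (visiting each vertex's neighbors in the order listed); mark gray on enter, black on exit:
o gray
  v gray
    m gray
      t gray
        j gray
          j→o: o is gray → back edge
First back edge: j → o.

j->o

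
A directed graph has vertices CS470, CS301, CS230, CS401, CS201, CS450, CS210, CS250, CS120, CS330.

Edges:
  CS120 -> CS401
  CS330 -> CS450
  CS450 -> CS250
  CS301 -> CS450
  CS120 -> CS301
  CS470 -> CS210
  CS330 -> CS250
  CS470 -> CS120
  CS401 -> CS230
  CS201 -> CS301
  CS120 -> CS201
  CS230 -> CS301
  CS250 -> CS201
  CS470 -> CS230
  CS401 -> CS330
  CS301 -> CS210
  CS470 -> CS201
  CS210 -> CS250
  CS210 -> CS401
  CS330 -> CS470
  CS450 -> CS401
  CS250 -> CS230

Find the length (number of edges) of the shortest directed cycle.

3

For each vertex v, BFS finds the shortest path from v back to v.
The shortest such closed walk is CS330 → CS450 → CS401 → CS330, length 3.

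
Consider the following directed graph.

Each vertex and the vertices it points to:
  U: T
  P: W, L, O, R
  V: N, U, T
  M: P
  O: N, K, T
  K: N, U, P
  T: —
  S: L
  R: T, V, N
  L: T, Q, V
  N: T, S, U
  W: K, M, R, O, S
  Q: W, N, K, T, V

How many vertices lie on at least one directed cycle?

A vertex is on a directed cycle iff it belongs to a strongly connected component of size ≥ 2 (or has a self-loop).
The vertices on cycles are {K, L, M, N, O, P, Q, R, S, V, W} — 11 in total.

11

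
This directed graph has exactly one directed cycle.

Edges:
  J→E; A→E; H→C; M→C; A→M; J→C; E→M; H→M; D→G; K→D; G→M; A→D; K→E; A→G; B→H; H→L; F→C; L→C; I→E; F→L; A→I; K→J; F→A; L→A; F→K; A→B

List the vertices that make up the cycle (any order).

DFS with gray/black marking from L:
L gray
  C gray
  C black
  A gray
    E gray
      M gray
        M→C: C black — skip
      M black
    E black
    G gray
      G→M: M black — skip
    G black
    A→M: M black — skip
    I gray
      I→E: E black — skip
    I black
    B gray
      H gray
        H→C: C black — skip
        H→L: L is gray → back edge
Back edge closes the cycle L → A → B → H → L; its vertices are {A, B, H, L}.

A, B, H, L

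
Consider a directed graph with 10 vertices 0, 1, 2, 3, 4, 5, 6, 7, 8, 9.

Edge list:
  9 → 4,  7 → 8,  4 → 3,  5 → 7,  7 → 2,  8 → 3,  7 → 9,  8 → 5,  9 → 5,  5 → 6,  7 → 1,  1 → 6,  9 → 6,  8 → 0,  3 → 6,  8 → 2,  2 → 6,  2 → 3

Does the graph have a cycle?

DFS with white/gray/black marking, starting from 4:
4 gray
  3 gray
    6 gray
    6 black
  3 black
4 black
0 gray
0 black
1 gray
  1→6: 6 black — skip
1 black
2 gray
  2→6: 6 black — skip
  2→3: 3 black — skip
2 black
5 gray
  5→6: 6 black — skip
  7 gray
    7→2: 2 black — skip
    9 gray
      9→6: 6 black — skip
      9→4: 4 black — skip
      9→5: 5 is gray → back edge
Back edge found, so a cycle exists: 5 → 7 → 9 → 5.

Yes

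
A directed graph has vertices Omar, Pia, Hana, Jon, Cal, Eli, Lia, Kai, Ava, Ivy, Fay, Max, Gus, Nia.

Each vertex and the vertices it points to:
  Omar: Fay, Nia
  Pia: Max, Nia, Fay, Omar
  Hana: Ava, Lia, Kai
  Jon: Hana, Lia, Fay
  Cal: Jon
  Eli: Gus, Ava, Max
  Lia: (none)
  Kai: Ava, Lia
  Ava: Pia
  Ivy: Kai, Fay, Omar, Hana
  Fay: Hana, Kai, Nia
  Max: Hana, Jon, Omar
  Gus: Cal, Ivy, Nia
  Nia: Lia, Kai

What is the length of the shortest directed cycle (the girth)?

For each vertex v, BFS finds the shortest path from v back to v.
The shortest such closed walk is Ava → Pia → Max → Hana → Ava, length 4.

4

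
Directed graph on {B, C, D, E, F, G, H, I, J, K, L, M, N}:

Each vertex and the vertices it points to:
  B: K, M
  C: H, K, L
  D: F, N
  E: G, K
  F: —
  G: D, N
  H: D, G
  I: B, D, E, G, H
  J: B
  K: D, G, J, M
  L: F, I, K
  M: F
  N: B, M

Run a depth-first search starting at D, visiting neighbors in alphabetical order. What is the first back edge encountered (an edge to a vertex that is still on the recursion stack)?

K->D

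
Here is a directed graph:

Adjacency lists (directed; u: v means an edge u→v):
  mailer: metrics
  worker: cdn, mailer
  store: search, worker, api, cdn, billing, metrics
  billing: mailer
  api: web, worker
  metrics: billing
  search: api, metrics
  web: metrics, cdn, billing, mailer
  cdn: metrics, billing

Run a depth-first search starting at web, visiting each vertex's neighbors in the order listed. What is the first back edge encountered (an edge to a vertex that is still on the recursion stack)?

DFS from web (visiting each vertex's neighbors in the order listed); mark gray on enter, black on exit:
web gray
  metrics gray
    billing gray
      mailer gray
        mailer→metrics: metrics is gray → back edge
First back edge: mailer → metrics.

mailer→metrics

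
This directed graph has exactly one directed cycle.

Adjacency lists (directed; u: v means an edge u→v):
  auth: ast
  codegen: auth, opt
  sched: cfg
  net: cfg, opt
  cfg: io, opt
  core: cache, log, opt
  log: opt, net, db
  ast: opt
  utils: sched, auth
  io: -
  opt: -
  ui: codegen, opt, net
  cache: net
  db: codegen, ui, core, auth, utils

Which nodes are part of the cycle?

db, log, core

DFS with gray/black marking from log:
log gray
  opt gray
  opt black
  net gray
    cfg gray
      io gray
      io black
      cfg→opt: opt black — skip
    cfg black
    net→opt: opt black — skip
  net black
  db gray
    codegen gray
      auth gray
        ast gray
          ast→opt: opt black — skip
        ast black
      auth black
      codegen→opt: opt black — skip
    codegen black
    ui gray
      ui→codegen: codegen black — skip
      ui→opt: opt black — skip
      ui→net: net black — skip
    ui black
    core gray
      cache gray
        cache→net: net black — skip
      cache black
      core→log: log is gray → back edge
Back edge closes the cycle log → db → core → log; its vertices are {db, log, core}.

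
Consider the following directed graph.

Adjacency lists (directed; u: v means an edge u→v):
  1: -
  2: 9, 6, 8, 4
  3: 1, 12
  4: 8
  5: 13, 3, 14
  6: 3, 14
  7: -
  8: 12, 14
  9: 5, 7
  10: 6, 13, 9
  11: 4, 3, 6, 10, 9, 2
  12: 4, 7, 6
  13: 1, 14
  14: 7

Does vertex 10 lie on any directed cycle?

10 lies on a cycle iff there is a path from 10 back to itself.
Exploring from 10, it never reaches itself; equivalently, its strongly connected component is a singleton.

No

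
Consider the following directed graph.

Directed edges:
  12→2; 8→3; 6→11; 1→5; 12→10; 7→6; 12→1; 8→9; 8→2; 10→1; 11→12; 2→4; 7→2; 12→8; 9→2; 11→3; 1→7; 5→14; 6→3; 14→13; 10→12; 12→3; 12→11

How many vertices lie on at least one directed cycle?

6

A vertex is on a directed cycle iff it belongs to a strongly connected component of size ≥ 2 (or has a self-loop).
The vertices on cycles are {1, 6, 7, 10, 11, 12} — 6 in total.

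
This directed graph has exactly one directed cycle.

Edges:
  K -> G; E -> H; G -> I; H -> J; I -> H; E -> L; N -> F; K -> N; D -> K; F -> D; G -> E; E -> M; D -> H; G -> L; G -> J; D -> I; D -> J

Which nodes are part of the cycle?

DFS with gray/black marking from D:
D gray
  J gray
  J black
  I gray
    H gray
      H→J: J black — skip
    H black
  I black
  D→H: H black — skip
  K gray
    N gray
      F gray
        F→D: D is gray → back edge
Back edge closes the cycle D → K → N → F → D; its vertices are {D, F, K, N}.

D, F, K, N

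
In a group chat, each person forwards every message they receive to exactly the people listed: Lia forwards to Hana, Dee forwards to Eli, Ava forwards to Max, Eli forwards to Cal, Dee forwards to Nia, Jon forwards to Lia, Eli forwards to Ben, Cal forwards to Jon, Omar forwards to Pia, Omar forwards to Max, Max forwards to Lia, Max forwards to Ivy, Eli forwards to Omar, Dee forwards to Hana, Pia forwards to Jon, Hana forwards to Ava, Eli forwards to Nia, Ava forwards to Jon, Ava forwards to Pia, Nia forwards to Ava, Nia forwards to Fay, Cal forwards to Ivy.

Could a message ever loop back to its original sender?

Yes

DFS with white/gray/black marking, starting from Lia:
Lia gray
  Hana gray
    Ava gray
      Pia gray
        Jon gray
          Jon→Lia: Lia is gray → back edge
Back edge found, so a cycle exists: Lia → Hana → Ava → Pia → Jon → Lia.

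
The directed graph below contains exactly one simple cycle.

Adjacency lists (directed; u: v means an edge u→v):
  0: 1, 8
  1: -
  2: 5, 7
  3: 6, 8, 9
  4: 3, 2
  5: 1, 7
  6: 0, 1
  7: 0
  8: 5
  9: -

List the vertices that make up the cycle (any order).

0, 5, 7, 8

DFS with gray/black marking from 8:
8 gray
  5 gray
    1 gray
    1 black
    7 gray
      0 gray
        0→1: 1 black — skip
        0→8: 8 is gray → back edge
Back edge closes the cycle 8 → 5 → 7 → 0 → 8; its vertices are {0, 5, 7, 8}.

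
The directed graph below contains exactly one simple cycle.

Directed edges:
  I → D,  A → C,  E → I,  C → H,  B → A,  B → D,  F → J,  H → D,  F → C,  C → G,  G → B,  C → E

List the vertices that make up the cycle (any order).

DFS with gray/black marking from C:
C gray
  G gray
    B gray
      D gray
      D black
      A gray
        A→C: C is gray → back edge
Back edge closes the cycle C → G → B → A → C; its vertices are {A, B, C, G}.

A, B, C, G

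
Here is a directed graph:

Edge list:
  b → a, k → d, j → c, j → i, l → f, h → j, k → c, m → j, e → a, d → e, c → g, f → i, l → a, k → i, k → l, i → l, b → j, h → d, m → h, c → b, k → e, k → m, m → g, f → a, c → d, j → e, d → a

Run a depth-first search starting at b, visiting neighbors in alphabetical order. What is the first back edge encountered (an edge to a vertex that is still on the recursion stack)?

DFS from b (visiting neighbors in alphabetical order); mark gray on enter, black on exit:
b gray
  a gray
  a black
  j gray
    c gray
      c→b: b is gray → back edge
First back edge: c → b.

c->b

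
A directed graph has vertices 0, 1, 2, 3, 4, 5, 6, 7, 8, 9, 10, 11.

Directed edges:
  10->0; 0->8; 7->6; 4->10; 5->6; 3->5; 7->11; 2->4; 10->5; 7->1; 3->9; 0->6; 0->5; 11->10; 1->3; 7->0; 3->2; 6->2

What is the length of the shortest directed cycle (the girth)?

5

For each vertex v, BFS finds the shortest path from v back to v.
The shortest such closed walk is 10 → 0 → 6 → 2 → 4 → 10, length 5.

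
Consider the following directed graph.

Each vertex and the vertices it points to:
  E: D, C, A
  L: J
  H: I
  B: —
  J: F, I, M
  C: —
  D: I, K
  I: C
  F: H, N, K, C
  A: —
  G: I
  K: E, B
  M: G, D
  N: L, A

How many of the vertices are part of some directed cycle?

7

A vertex is on a directed cycle iff it belongs to a strongly connected component of size ≥ 2 (or has a self-loop).
The vertices on cycles are {D, E, F, J, K, L, N} — 7 in total.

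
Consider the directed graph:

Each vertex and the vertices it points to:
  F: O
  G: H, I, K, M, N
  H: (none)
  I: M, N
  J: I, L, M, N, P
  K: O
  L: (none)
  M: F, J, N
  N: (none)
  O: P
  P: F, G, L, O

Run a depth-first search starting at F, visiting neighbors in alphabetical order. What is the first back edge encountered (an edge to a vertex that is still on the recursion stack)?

DFS from F (visiting neighbors in alphabetical order); mark gray on enter, black on exit:
F gray
  O gray
    P gray
      P→F: F is gray → back edge
First back edge: P → F.

P→F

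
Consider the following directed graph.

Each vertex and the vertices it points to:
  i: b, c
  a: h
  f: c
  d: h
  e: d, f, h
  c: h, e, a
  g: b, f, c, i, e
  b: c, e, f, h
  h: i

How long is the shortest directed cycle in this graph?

3

For each vertex v, BFS finds the shortest path from v back to v.
The shortest such closed walk is b → h → i → b, length 3.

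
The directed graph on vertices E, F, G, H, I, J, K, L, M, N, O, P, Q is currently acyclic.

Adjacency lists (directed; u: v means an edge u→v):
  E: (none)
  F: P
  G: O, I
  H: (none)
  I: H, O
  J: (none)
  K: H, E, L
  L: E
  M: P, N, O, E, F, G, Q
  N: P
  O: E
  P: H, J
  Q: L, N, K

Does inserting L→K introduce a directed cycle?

Yes

Adding L→K creates a cycle iff K can already reach L.
Path from K: K → L.
So K → … → L → K is a cycle.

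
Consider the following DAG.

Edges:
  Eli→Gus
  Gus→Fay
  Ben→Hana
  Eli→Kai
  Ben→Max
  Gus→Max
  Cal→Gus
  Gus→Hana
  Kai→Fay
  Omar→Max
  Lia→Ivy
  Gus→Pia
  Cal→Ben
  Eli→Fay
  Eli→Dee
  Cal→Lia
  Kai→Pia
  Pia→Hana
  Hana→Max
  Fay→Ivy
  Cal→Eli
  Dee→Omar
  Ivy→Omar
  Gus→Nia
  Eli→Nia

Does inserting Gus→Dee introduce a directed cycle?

No

Adding Gus→Dee creates a cycle iff Dee can already reach Gus.
Explore from Dee: no path reaches Gus. The graph stays acyclic.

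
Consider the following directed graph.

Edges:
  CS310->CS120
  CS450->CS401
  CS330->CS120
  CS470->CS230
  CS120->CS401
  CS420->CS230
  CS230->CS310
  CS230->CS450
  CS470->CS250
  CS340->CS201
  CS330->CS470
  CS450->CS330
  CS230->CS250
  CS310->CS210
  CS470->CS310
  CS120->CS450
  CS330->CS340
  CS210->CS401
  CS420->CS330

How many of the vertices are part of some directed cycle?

A vertex is on a directed cycle iff it belongs to a strongly connected component of size ≥ 2 (or has a self-loop).
The vertices on cycles are {CS120, CS230, CS310, CS330, CS450, CS470} — 6 in total.

6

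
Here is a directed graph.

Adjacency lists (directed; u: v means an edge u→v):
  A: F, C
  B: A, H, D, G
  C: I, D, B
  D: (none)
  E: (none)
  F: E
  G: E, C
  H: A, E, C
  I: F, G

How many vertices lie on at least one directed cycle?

A vertex is on a directed cycle iff it belongs to a strongly connected component of size ≥ 2 (or has a self-loop).
The vertices on cycles are {A, B, C, G, H, I} — 6 in total.

6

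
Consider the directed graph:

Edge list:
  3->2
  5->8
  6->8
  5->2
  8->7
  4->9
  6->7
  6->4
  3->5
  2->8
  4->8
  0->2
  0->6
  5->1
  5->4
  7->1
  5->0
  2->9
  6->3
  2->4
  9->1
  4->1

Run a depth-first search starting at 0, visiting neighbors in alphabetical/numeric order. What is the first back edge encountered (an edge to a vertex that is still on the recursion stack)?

DFS from 0 (visiting neighbors in alphabetical/numeric order); mark gray on enter, black on exit:
0 gray
  2 gray
    4 gray
      1 gray
      1 black
      8 gray
        7 gray
          7→1: 1 black — skip
        7 black
      8 black
      9 gray
        9→1: 1 black — skip
      9 black
    4 black
    2→8: 8 black — skip
    2→9: 9 black — skip
  2 black
  6 gray
    3 gray
      3→2: 2 black — skip
      5 gray
        5→0: 0 is gray → back edge
First back edge: 5 → 0.

5->0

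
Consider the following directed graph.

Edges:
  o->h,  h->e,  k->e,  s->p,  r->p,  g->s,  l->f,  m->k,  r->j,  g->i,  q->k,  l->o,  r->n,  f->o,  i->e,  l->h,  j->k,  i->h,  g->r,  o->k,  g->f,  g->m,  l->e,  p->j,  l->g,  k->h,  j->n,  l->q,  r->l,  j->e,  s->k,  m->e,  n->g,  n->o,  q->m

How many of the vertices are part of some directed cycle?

A vertex is on a directed cycle iff it belongs to a strongly connected component of size ≥ 2 (or has a self-loop).
The vertices on cycles are {g, j, l, n, p, r, s} — 7 in total.

7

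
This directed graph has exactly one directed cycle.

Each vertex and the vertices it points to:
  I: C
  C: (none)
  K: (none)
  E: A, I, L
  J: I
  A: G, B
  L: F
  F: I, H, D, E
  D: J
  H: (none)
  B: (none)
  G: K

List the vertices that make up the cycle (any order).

E, F, L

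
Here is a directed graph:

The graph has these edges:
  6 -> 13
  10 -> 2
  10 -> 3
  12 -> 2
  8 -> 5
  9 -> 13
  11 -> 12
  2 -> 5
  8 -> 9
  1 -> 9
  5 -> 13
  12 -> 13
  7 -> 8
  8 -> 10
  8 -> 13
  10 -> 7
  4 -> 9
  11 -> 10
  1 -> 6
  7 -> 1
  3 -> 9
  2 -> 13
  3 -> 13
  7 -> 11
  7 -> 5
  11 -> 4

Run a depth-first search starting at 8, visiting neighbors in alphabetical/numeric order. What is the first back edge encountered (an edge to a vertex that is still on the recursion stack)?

DFS from 8 (visiting neighbors in alphabetical/numeric order); mark gray on enter, black on exit:
8 gray
  5 gray
    13 gray
    13 black
  5 black
  9 gray
    9→13: 13 black — skip
  9 black
  10 gray
    2 gray
      2→5: 5 black — skip
      2→13: 13 black — skip
    2 black
    3 gray
      3→9: 9 black — skip
      3→13: 13 black — skip
    3 black
    7 gray
      1 gray
        6 gray
          6→13: 13 black — skip
        6 black
        1→9: 9 black — skip
      1 black
      7→5: 5 black — skip
      7→8: 8 is gray → back edge
First back edge: 7 → 8.

7->8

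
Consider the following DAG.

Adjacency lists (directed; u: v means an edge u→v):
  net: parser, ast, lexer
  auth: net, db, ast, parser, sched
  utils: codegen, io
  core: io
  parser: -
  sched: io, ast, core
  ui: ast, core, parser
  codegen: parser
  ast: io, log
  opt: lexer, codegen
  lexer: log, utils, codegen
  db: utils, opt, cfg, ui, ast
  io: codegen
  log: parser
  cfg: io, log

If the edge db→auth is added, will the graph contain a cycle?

Yes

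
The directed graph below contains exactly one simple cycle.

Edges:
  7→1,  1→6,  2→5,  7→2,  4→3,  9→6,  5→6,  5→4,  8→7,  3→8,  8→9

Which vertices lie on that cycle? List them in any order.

DFS with gray/black marking from 5:
5 gray
  6 gray
  6 black
  4 gray
    3 gray
      8 gray
        9 gray
          9→6: 6 black — skip
        9 black
        7 gray
          2 gray
            2→5: 5 is gray → back edge
Back edge closes the cycle 5 → 4 → 3 → 8 → 7 → 2 → 5; its vertices are {2, 3, 4, 5, 7, 8}.

2, 3, 4, 5, 7, 8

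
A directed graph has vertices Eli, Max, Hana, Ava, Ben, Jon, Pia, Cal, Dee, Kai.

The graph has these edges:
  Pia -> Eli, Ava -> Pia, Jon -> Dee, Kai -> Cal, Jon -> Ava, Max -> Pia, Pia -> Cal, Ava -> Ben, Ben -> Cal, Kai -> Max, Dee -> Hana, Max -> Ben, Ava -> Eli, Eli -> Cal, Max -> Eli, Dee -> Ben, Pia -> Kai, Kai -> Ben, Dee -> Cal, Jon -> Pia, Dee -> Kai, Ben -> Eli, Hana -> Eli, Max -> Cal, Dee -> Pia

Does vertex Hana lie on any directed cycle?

No

Hana lies on a cycle iff there is a path from Hana back to itself.
Exploring from Hana, it never reaches itself; equivalently, its strongly connected component is a singleton.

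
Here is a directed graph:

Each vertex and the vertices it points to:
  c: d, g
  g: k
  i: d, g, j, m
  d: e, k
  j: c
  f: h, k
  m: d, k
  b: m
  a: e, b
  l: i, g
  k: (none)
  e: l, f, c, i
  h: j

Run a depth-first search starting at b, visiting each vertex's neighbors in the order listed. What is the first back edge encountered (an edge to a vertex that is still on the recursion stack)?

i→d

DFS from b (visiting each vertex's neighbors in the order listed); mark gray on enter, black on exit:
b gray
  m gray
    d gray
      e gray
        l gray
          i gray
            i→d: d is gray → back edge
First back edge: i → d.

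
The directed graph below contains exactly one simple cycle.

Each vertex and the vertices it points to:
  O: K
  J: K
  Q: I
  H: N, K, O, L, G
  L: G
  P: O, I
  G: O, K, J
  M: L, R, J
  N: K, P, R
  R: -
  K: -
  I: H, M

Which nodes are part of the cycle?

H, I, N, P

DFS with gray/black marking from I:
I gray
  H gray
    N gray
      K gray
      K black
      P gray
        O gray
          O→K: K black — skip
        O black
        P→I: I is gray → back edge
Back edge closes the cycle I → H → N → P → I; its vertices are {H, I, N, P}.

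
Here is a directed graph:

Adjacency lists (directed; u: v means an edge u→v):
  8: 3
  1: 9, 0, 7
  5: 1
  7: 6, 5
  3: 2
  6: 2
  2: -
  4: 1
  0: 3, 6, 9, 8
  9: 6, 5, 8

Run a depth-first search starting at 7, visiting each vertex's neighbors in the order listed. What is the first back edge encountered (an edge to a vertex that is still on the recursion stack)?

DFS from 7 (visiting each vertex's neighbors in the order listed); mark gray on enter, black on exit:
7 gray
  6 gray
    2 gray
    2 black
  6 black
  5 gray
    1 gray
      9 gray
        9→6: 6 black — skip
        9→5: 5 is gray → back edge
First back edge: 9 → 5.

9->5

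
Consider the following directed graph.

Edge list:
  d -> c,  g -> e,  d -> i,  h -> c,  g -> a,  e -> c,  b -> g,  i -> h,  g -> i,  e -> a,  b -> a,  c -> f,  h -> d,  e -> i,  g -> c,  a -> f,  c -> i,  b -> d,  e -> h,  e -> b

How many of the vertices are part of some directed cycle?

A vertex is on a directed cycle iff it belongs to a strongly connected component of size ≥ 2 (or has a self-loop).
The vertices on cycles are {b, c, d, e, g, h, i} — 7 in total.

7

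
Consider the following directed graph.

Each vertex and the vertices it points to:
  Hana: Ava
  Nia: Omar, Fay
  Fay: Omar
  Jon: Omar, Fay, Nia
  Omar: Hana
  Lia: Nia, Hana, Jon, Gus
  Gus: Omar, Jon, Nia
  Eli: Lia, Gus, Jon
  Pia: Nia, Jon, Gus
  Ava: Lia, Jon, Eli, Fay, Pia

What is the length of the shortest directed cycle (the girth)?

3

For each vertex v, BFS finds the shortest path from v back to v.
The shortest such closed walk is Ava → Lia → Hana → Ava, length 3.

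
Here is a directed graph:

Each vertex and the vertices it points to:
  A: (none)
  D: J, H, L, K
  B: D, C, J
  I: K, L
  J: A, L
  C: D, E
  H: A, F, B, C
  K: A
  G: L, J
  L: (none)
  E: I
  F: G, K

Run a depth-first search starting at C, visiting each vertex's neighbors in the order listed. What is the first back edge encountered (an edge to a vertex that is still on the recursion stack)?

DFS from C (visiting each vertex's neighbors in the order listed); mark gray on enter, black on exit:
C gray
  D gray
    J gray
      A gray
      A black
      L gray
      L black
    J black
    H gray
      H→A: A black — skip
      F gray
        G gray
          G→L: L black — skip
          G→J: J black — skip
        G black
        K gray
          K→A: A black — skip
        K black
      F black
      B gray
        B→D: D is gray → back edge
First back edge: B → D.

B->D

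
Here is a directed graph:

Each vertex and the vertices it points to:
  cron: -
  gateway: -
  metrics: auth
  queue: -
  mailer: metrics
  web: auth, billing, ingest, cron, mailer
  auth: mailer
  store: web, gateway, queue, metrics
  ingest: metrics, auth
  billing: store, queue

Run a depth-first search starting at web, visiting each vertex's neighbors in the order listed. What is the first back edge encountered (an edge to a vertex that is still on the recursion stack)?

metrics->auth

DFS from web (visiting each vertex's neighbors in the order listed); mark gray on enter, black on exit:
web gray
  auth gray
    mailer gray
      metrics gray
        metrics→auth: auth is gray → back edge
First back edge: metrics → auth.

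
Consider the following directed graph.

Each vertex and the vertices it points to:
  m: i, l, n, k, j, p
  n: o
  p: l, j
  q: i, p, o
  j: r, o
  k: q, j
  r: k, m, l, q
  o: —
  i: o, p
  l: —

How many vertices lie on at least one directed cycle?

7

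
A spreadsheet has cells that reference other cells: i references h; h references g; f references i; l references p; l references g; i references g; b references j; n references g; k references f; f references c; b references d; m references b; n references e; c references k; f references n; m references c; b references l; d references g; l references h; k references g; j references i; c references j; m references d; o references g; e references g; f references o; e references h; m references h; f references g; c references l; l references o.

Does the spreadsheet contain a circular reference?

DFS with white/gray/black marking, starting from k:
k gray
  f gray
    c gray
      c→k: k is gray → back edge
Back edge found, so a cycle exists: k → f → c → k.

Yes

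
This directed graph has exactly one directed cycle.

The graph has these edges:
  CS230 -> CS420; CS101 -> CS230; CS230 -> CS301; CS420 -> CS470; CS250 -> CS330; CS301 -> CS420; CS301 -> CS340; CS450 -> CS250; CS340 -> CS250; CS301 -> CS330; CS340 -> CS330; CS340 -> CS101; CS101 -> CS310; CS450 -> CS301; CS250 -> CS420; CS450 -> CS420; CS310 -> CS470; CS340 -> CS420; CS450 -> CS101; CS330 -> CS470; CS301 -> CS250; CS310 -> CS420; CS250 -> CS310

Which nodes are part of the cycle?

CS101, CS230, CS301, CS340

DFS with gray/black marking from CS301:
CS301 gray
  CS420 gray
    CS470 gray
    CS470 black
  CS420 black
  CS250 gray
    CS330 gray
      CS330→CS470: CS470 black — skip
    CS330 black
    CS310 gray
      CS310→CS420: CS420 black — skip
      CS310→CS470: CS470 black — skip
    CS310 black
    CS250→CS420: CS420 black — skip
  CS250 black
  CS301→CS330: CS330 black — skip
  CS340 gray
    CS340→CS250: CS250 black — skip
    CS101 gray
      CS101→CS310: CS310 black — skip
      CS230 gray
        CS230→CS420: CS420 black — skip
        CS230→CS301: CS301 is gray → back edge
Back edge closes the cycle CS301 → CS340 → CS101 → CS230 → CS301; its vertices are {CS101, CS230, CS301, CS340}.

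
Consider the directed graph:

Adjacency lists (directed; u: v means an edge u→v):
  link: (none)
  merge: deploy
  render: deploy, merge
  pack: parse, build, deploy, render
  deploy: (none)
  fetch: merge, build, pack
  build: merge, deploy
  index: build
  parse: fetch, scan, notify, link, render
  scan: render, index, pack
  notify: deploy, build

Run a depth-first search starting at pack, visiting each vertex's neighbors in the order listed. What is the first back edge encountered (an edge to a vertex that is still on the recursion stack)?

DFS from pack (visiting each vertex's neighbors in the order listed); mark gray on enter, black on exit:
pack gray
  parse gray
    fetch gray
      merge gray
        deploy gray
        deploy black
      merge black
      build gray
        build→merge: merge black — skip
        build→deploy: deploy black — skip
      build black
      fetch→pack: pack is gray → back edge
First back edge: fetch → pack.

fetch→pack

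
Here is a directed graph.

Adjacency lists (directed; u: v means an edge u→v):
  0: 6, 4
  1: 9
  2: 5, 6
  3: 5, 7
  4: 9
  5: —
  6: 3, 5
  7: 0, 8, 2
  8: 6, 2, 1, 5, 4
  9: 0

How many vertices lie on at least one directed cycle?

9

A vertex is on a directed cycle iff it belongs to a strongly connected component of size ≥ 2 (or has a self-loop).
The vertices on cycles are {0, 1, 2, 3, 4, 6, 7, 8, 9} — 9 in total.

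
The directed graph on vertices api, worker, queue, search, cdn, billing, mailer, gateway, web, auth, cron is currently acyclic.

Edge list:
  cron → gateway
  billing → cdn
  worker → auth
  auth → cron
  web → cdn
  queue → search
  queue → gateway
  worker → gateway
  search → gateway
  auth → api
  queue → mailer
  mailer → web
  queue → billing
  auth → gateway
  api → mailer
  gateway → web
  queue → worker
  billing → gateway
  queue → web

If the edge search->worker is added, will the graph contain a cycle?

No

Adding search→worker creates a cycle iff worker can already reach search.
Explore from worker: no path reaches search. The graph stays acyclic.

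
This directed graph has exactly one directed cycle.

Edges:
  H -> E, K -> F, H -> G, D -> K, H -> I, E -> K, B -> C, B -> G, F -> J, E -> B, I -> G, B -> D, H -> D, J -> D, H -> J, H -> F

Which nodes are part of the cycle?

D, F, J, K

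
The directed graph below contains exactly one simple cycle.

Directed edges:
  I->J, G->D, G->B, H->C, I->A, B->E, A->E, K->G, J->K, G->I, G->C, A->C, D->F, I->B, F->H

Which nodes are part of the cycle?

DFS with gray/black marking from G:
G gray
  C gray
  C black
  I gray
    A gray
      A→C: C black — skip
      E gray
      E black
    A black
    J gray
      K gray
        K→G: G is gray → back edge
Back edge closes the cycle G → I → J → K → G; its vertices are {G, I, J, K}.

G, I, J, K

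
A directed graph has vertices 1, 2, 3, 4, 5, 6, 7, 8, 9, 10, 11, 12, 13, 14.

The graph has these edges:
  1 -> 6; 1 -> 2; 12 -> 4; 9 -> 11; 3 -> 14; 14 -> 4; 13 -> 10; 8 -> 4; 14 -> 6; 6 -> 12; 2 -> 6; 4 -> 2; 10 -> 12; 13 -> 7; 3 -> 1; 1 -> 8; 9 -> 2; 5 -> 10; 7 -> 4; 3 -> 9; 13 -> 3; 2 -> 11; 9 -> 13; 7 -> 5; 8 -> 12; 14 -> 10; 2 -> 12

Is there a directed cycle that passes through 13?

13 is on a cycle iff 13 can reach itself via ≥1 edge.
13 → 3 → 9 → 13 — yes.

Yes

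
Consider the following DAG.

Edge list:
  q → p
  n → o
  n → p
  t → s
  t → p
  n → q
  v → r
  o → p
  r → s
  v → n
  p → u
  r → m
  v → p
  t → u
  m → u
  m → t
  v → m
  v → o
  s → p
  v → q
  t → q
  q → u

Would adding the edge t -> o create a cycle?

Adding t→o creates a cycle iff o can already reach t.
Explore from o: no path reaches t. The graph stays acyclic.

No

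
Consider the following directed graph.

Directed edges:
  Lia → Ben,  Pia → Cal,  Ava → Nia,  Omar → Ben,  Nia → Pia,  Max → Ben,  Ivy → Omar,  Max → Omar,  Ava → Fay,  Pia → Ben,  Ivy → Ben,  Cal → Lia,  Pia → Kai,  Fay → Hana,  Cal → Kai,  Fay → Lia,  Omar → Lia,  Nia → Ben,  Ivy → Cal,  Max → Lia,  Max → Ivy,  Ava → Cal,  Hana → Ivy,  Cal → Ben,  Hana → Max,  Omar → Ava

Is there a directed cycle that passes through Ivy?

Yes

Ivy is on a cycle iff Ivy can reach itself via ≥1 edge.
Ivy → Omar → Ava → Fay → Hana → Ivy — yes.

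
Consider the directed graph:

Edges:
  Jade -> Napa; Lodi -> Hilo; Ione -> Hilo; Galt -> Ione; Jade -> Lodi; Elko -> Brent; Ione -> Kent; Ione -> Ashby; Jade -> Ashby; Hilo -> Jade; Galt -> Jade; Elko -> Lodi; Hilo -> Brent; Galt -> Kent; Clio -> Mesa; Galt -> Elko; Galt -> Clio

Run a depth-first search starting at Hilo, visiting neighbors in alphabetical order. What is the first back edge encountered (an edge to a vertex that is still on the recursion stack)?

Lodi->Hilo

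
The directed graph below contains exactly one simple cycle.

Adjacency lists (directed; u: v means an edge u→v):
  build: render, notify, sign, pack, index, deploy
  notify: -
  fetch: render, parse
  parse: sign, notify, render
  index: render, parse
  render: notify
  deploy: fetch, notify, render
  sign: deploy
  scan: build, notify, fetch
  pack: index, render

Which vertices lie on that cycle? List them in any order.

sign, fetch, parse, deploy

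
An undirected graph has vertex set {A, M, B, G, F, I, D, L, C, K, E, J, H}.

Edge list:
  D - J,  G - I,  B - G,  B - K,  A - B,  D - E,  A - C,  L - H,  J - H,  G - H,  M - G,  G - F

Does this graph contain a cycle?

DFS, tracking each vertex's parent; an edge to a visited non-parent vertex closes a cycle.
Start from K:
visit K (parent –)
  visit B (parent K)
    visit G (parent B)
      visit I (parent G)
        I–G: parent, skip
      visit H (parent G)
        H–G: parent, skip
        visit L (parent H)
          L–H: parent, skip
        visit J (parent H)
          J–H: parent, skip
          visit D (parent J)
            D–J: parent, skip
            visit E (parent D)
              E–D: parent, skip
      G–B: parent, skip
      visit M (parent G)
        M–G: parent, skip
      visit F (parent G)
        F–G: parent, skip
    visit A (parent B)
      visit C (parent A)
        C–A: parent, skip
      A–B: parent, skip
    B–K: parent, skip
No non-parent visited neighbor found — the graph is a forest.

No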